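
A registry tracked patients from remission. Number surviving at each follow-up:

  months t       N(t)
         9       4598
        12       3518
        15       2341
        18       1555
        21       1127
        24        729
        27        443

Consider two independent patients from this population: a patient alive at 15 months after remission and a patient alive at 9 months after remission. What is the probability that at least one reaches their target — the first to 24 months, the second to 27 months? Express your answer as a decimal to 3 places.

p₁ = N(24)/N(15) = 729/2341 = 0.311405; p₂ = N(27)/N(9) = 443/4598 = 0.096346.
P(at least one) = 1 − (1−p₁)(1−p₂) = 1 − 0.688595 × 0.903654 = 0.377748.

0.378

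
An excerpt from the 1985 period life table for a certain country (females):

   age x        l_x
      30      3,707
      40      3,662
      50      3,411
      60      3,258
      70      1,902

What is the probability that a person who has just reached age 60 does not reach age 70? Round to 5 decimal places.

P(die before 70 | alive at 60) = 1 − l_70/l_60 = 1 − 1,902/3,258 = (1,356)/3,258 = 0.416206.

0.41621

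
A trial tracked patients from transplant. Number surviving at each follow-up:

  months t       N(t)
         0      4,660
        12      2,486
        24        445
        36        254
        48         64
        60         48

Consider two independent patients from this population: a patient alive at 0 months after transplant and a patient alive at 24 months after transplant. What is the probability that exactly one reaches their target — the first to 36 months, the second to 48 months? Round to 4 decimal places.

0.1826

p₁ = N(36)/N(0) = 254/4,660 = 0.054506; p₂ = N(48)/N(24) = 64/445 = 0.143820.
P(exactly one) = p₁(1−p₂) + (1−p₁)p₂ = 0.046667 + 0.135981 = 0.182648.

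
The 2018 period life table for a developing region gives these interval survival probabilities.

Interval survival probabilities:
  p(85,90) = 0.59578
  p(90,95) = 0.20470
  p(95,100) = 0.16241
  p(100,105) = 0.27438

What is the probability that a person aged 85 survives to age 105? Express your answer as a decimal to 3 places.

P(survive 85→105) = 0.59578 × 0.20470 × 0.16241 × 0.27438.
= 0.005435.

0.005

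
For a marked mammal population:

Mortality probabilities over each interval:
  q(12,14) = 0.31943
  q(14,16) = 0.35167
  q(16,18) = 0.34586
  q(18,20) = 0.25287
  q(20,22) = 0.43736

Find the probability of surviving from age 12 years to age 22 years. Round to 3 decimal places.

The overall survival probability is (1 − 0.31943) × (1 − 0.35167) × (1 − 0.34586) × (1 − 0.25287) × (1 − 0.43736).
= 0.68057 × 0.64833 × 0.65414 × 0.74713 × 0.56264 = 0.121329.

0.121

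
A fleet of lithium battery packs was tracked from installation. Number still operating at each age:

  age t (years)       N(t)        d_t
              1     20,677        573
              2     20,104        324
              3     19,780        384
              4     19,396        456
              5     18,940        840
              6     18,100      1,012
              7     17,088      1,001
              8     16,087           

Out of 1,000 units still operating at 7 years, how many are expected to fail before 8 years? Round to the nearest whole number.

59

The relevant probability is 1 − 16,087/17,088 = 0.058579.
Expected number = 1,000 × 0.058579 = 59.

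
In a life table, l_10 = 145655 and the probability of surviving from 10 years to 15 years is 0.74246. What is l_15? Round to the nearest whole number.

l_15 = l_10 × p = 145655 × 0.74246 = 108143.

108143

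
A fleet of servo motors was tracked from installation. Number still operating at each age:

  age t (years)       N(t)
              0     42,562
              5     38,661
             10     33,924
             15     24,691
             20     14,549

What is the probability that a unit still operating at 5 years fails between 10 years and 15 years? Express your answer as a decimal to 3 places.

0.239

This is the probability of reaching 10 but not 15, conditional on being operational at 5: (N(10) − N(15)) / N(5).
= (33,924 − 24,691) / 38,661 = 9,233 / 38,661 = 0.238819.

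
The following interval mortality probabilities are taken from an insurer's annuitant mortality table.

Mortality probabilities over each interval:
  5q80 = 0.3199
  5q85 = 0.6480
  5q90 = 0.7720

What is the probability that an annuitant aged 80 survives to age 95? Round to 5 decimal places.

0.05458

Survival from 80 to 95 is the product of surviving each interval: (1 − 0.3199) × (1 − 0.6480) × (1 − 0.7720).
= 0.6801 × 0.3520 × 0.2280 = 0.054582.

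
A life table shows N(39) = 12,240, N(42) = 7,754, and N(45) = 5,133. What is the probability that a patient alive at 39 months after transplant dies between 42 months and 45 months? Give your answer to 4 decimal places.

This is the probability of reaching 42 but not 45, conditional on being alive at 39: (N(42) − N(45)) / N(39).
= (7,754 − 5,133) / 12,240 = 2,621 / 12,240 = 0.214134.

0.2141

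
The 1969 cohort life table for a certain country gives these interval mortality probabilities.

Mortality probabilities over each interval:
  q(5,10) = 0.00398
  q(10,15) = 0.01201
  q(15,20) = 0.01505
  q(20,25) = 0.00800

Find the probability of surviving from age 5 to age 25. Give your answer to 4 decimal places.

0.9615

P(survive 5→25) = (1 − 0.00398) × (1 − 0.01201) × (1 − 0.01505) × (1 − 0.00800).
= 0.99602 × 0.98799 × 0.98495 × 0.99200 = 0.961494.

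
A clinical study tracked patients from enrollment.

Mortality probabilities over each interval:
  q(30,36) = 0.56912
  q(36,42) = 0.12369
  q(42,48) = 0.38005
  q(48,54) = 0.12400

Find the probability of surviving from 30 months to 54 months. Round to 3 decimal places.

P(survive 30→54) = (1 − 0.56912) × (1 − 0.12369) × (1 − 0.38005) × (1 − 0.12400).
= 0.43088 × 0.87631 × 0.61995 × 0.87600 = 0.205057.

0.205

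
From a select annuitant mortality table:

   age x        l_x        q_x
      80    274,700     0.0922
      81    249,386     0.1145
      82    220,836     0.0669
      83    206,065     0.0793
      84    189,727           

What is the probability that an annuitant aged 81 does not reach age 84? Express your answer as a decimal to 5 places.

0.23922

P(die before 84 | alive at 81) = 1 − l_84/l_81 = 1 − 189,727/249,386 = (59,659)/249,386 = 0.239224.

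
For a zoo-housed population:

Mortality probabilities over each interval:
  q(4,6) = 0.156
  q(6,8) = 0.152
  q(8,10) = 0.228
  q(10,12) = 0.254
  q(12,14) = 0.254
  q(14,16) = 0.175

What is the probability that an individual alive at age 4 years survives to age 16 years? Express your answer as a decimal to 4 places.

0.2537

Survival from 4 to 16 is the product of surviving each interval: (1 − 0.156) × (1 − 0.152) × (1 − 0.228) × (1 − 0.254) × (1 − 0.254) × (1 − 0.175).
= 0.844 × 0.848 × 0.772 × 0.746 × 0.746 × 0.825 = 0.253681.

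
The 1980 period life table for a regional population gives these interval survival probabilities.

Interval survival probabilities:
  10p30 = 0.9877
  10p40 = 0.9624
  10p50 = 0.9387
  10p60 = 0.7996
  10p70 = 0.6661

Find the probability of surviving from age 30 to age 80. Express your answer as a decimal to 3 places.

Survival from 30 to 80 is the product of surviving each interval: 0.9877 × 0.9624 × 0.9387 × 0.7996 × 0.6661.
= 0.475247.

0.475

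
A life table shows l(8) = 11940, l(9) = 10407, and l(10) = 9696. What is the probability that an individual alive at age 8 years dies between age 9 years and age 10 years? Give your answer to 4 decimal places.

This is the probability of reaching 9 but not 10, conditional on being alive at 8: (l(9) − l(10)) / l(8).
= (10407 − 9696) / 11940 = 711 / 11940 = 0.059548.

0.0595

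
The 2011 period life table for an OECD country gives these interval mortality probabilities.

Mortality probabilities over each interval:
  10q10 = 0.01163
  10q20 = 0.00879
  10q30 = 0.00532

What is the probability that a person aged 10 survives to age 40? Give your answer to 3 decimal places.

0.974

Survival from 10 to 40 is the product of surviving each interval: (1 − 0.01163) × (1 − 0.00879) × (1 − 0.00532).
= 0.98837 × 0.99121 × 0.99468 = 0.974470.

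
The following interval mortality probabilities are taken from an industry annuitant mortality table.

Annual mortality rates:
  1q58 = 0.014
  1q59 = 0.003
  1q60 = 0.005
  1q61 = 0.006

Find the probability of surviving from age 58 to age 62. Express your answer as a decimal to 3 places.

Survival from 58 to 62 is the product of surviving each interval: (1 − 0.014) × (1 − 0.003) × (1 − 0.005) × (1 − 0.006).
= 0.986 × 0.997 × 0.995 × 0.994 = 0.972258.

0.972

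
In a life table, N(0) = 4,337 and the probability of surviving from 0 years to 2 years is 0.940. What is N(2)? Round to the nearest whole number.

4077

N(2) = N(0) × p = 4,337 × 0.940 = 4077.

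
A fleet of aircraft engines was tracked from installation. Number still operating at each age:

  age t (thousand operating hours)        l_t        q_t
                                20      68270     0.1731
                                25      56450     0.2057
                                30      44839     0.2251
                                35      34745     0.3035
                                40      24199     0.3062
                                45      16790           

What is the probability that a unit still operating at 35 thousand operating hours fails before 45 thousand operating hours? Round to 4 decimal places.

0.5168

P(fail before 45 | operational at 35) = 1 − l_45/l_35 = 1 − 16790/34745 = (17955)/34745 = 0.516765.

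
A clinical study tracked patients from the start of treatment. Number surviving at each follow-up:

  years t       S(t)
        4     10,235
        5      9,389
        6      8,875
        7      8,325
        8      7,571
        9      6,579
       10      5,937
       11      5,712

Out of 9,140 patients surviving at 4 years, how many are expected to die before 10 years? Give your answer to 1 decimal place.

The relevant probability is 1 − 5,937/10,235 = 0.419932.
Expected number = 9,140 × 0.419932 = 3838.2.

3838.2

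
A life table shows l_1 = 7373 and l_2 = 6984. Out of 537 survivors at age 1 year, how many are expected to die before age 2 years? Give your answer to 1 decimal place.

28.3

The relevant probability is 1 − 6984/7373 = 0.052760.
Expected number = 537 × 0.052760 = 28.3.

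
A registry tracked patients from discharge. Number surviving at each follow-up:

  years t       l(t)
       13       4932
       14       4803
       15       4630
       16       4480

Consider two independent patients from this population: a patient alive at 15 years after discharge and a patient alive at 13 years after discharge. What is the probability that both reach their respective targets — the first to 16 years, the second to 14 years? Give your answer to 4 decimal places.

0.9423

p₁ = l(16)/l(15) = 4480/4630 = 0.967603; p₂ = l(14)/l(13) = 4803/4932 = 0.973844.
P(both) = p₁ × p₂ = 0.967603 × 0.973844 = 0.942294.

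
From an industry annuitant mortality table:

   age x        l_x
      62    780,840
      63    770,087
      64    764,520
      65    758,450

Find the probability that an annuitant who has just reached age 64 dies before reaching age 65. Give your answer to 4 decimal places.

P(die before 65 | alive at 64) = 1 − l_65/l_64 = 1 − 758,450/764,520 = (6,070)/764,520 = 0.007940.

0.0079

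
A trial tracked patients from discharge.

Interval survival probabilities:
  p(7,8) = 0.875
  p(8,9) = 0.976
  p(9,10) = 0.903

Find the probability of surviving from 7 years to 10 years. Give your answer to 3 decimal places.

0.771

P(survive 7→10) = 0.875 × 0.976 × 0.903.
= 0.771162.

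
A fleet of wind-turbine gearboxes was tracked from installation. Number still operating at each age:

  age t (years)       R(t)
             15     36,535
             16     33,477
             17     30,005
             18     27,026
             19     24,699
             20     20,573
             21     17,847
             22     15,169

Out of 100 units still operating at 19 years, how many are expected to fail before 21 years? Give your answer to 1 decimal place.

27.7

The relevant probability is 1 − 17,847/24,699 = 0.277420.
Expected number = 100 × 0.277420 = 27.7.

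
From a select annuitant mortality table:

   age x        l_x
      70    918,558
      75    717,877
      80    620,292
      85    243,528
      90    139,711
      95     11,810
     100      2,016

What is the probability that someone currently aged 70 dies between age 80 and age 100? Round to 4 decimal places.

0.6731

We want 10|20q70 = (l_80 − l_100)/l_70.
This is the probability of reaching 80 but not 100, conditional on being alive at 70: (l_80 − l_100) / l_70.
= (620,292 − 2,016) / 918,558 = 618,276 / 918,558 = 0.673094.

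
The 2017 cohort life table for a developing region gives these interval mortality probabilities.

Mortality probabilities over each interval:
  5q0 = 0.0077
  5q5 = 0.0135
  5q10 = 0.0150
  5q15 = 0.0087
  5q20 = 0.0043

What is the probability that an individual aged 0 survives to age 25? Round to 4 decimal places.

0.9517

Survival from 0 to 25 is the product of surviving each interval: (1 − 0.0077) × (1 − 0.0135) × (1 − 0.0150) × (1 − 0.0087) × (1 − 0.0043).
= 0.9923 × 0.9865 × 0.9850 × 0.9913 × 0.9957 = 0.951722.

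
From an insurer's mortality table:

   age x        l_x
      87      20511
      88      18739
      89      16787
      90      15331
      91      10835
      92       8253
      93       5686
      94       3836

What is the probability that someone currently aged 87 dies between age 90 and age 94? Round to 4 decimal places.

We want 3|4q87 = (l_90 − l_94)/l_87.
This is the probability of reaching 90 but not 94, conditional on being alive at 87: (l_90 − l_94) / l_87.
= (15331 − 3836) / 20511 = 11495 / 20511 = 0.560431.

0.5604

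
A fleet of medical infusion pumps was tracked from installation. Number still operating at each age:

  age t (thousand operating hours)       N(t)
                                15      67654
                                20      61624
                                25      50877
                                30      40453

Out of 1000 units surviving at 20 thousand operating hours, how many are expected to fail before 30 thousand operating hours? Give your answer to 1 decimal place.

343.6

The relevant probability is 1 − 40453/61624 = 0.343551.
Expected number = 1000 × 0.343551 = 343.6.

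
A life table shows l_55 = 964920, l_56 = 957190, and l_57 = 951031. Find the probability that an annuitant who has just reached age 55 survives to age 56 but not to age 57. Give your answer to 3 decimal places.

0.006

We want 1|1q55 = (l_56 − l_57)/l_55.
This is the probability of reaching 56 but not 57, conditional on being alive at 55: (l_56 − l_57) / l_55.
= (957190 − 951031) / 964920 = 6159 / 964920 = 0.006383.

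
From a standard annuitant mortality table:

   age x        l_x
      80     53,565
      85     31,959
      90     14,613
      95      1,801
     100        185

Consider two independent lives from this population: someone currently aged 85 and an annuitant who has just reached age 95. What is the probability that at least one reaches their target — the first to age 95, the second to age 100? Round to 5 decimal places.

0.15329

p₁ = l_95/l_85 = 1,801/31,959 = 0.056353; p₂ = l_100/l_95 = 185/1,801 = 0.102721.
P(at least one) = 1 − (1−p₁)(1−p₂) = 1 − 0.943647 × 0.897279 = 0.153285.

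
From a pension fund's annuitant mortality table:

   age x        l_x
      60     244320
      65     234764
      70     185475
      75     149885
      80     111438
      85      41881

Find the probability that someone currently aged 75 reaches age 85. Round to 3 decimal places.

The conditional survival probability is l_85/l_75 = 41881/149885 = 0.279421.

0.279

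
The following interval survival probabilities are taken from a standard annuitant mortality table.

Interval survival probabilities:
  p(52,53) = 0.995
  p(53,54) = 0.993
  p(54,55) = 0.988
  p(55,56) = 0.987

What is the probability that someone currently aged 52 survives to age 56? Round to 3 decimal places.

Chaining the interval survival probabilities: 0.995 × 0.993 × 0.988 × 0.987.
= 0.963488.

0.963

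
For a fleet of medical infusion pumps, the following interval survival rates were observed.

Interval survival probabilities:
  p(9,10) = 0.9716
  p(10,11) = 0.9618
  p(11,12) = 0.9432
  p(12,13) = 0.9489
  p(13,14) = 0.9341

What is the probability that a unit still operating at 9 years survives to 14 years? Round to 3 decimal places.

Chaining the interval survival probabilities: 0.9716 × 0.9618 × 0.9432 × 0.9489 × 0.9341.
= 0.781250.

0.781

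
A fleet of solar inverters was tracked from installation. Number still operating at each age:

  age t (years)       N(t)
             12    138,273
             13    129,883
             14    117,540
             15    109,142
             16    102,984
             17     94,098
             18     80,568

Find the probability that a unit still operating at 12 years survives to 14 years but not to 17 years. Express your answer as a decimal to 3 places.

This is the probability of reaching 14 but not 17, conditional on being operational at 12: (N(14) − N(17)) / N(12).
= (117,540 − 94,098) / 138,273 = 23,442 / 138,273 = 0.169534.

0.170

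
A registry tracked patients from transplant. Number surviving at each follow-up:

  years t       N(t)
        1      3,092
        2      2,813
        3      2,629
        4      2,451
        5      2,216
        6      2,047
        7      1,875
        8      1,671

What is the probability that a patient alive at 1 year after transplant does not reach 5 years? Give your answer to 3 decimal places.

0.283

P(die before 5 | alive at 1) = 1 − N(5)/N(1) = 1 − 2,216/3,092 = (876)/3,092 = 0.283312.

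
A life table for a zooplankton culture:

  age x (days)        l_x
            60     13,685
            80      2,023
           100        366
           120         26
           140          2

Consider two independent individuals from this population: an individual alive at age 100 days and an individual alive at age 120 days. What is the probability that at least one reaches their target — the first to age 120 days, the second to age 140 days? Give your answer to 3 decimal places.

0.142

p₁ = l_120/l_100 = 26/366 = 0.071038; p₂ = l_140/l_120 = 2/26 = 0.076923.
P(at least one) = 1 − (1−p₁)(1−p₂) = 1 − 0.928962 × 0.923077 = 0.142497.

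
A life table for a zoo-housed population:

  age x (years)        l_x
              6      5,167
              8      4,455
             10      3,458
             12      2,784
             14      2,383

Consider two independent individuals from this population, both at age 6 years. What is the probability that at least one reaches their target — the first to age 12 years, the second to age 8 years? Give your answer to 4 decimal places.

p₁ = l_12/l_6 = 2,784/5,167 = 0.538804; p₂ = l_8/l_6 = 4,455/5,167 = 0.862202.
P(at least one) = 1 − (1−p₁)(1−p₂) = 1 − 0.461196 × 0.137798 = 0.936448.

0.9364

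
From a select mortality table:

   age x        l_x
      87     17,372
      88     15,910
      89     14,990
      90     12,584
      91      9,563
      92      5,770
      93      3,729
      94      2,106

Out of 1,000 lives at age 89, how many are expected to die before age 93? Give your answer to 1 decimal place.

The relevant probability is 1 − 3,729/14,990 = 0.751234.
Expected number = 1,000 × 0.751234 = 751.2.

751.2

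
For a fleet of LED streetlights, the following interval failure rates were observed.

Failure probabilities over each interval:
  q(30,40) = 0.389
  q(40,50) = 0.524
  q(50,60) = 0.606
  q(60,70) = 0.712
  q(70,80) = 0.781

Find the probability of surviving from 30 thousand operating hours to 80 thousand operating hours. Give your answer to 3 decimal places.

The overall survival probability is (1 − 0.389) × (1 − 0.524) × (1 − 0.606) × (1 − 0.712) × (1 − 0.781).
= 0.611 × 0.476 × 0.394 × 0.288 × 0.219 = 0.007227.

0.007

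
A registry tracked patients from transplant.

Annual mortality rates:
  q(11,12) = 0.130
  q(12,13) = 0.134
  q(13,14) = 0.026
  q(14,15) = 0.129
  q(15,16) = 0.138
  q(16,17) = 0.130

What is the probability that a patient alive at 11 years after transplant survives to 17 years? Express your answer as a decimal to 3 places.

P(survive 11→17) = (1 − 0.130) × (1 − 0.134) × (1 − 0.026) × (1 − 0.129) × (1 − 0.138) × (1 − 0.130).
= 0.870 × 0.866 × 0.974 × 0.871 × 0.862 × 0.870 = 0.479337.

0.479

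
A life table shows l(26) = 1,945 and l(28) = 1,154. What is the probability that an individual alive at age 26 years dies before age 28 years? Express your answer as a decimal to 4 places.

0.4067

P(die before 28 | alive at 26) = 1 − l(28)/l(26) = 1 − 1,154/1,945 = (791)/1,945 = 0.406684.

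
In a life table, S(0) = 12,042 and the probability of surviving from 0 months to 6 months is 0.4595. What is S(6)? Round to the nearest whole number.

S(6) = S(0) × p = 12,042 × 0.4595 = 5533.

5533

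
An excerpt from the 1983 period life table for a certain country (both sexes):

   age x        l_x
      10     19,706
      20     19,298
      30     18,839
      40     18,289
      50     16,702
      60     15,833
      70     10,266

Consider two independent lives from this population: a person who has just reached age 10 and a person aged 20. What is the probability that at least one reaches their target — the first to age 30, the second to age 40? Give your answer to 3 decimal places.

0.998

p₁ = l_30/l_10 = 18,839/19,706 = 0.956003; p₂ = l_40/l_20 = 18,289/19,298 = 0.947715.
P(at least one) = 1 − (1−p₁)(1−p₂) = 1 − 0.043997 × 0.052285 = 0.997700.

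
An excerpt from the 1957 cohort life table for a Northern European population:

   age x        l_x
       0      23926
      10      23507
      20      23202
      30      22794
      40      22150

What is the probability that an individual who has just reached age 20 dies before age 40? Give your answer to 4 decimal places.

0.0453

P(die before 40 | alive at 20) = 1 − l_40/l_20 = 1 − 22150/23202 = (1052)/23202 = 0.045341.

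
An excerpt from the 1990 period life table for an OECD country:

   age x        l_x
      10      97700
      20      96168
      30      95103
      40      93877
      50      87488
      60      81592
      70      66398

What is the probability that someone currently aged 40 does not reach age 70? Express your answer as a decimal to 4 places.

P(die before 70 | alive at 40) = 1 − l_70/l_40 = 1 − 66398/93877 = (27479)/93877 = 0.292713.

0.2927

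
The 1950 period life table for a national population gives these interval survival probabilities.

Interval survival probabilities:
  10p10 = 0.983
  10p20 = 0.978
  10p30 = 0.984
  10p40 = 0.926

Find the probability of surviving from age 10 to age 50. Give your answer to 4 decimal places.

40p10 = 0.983 × 0.978 × 0.984 × 0.926.
= 0.875989.

0.8760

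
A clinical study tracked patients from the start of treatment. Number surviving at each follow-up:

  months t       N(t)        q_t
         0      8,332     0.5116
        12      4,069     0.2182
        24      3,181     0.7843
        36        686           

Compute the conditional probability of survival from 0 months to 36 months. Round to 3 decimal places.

The conditional survival probability is N(36)/N(0) = 686/8,332 = 0.082333.

0.082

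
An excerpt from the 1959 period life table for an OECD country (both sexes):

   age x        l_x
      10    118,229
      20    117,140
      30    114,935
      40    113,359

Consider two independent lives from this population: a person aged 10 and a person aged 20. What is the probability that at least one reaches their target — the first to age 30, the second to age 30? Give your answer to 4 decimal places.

p₁ = l_30/l_10 = 114,935/118,229 = 0.972139; p₂ = l_30/l_20 = 114,935/117,140 = 0.981176.
P(at least one) = 1 − (1−p₁)(1−p₂) = 1 − 0.027861 × 0.018824 = 0.999476.

0.9995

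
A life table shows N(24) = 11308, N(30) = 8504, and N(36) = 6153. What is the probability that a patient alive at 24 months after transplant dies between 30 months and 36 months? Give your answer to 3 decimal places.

0.208

This is the probability of reaching 30 but not 36, conditional on being alive at 24: (N(30) − N(36)) / N(24).
= (8504 − 6153) / 11308 = 2351 / 11308 = 0.207906.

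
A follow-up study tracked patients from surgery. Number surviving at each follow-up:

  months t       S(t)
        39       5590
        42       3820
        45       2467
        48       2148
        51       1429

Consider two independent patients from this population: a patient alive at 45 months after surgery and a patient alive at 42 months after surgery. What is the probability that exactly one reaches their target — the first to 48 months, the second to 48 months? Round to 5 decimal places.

0.45381

p₁ = S(48)/S(45) = 2148/2467 = 0.870693; p₂ = S(48)/S(42) = 2148/3820 = 0.562304.
P(exactly one) = p₁(1−p₂) + (1−p₁)p₂ = 0.381099 + 0.072710 = 0.453809.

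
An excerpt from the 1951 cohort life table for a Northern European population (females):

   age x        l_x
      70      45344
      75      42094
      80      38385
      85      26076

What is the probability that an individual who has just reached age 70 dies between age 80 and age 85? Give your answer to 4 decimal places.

This is the probability of reaching 80 but not 85, conditional on being alive at 70: (l_80 − l_85) / l_70.
= (38385 − 26076) / 45344 = 12309 / 45344 = 0.271458.

0.2715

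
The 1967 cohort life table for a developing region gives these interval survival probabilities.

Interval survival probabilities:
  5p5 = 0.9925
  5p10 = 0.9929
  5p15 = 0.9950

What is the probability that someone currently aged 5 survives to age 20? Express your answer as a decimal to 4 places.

Chaining the interval survival probabilities: 0.9925 × 0.9929 × 0.9950.
= 0.980526.

0.9805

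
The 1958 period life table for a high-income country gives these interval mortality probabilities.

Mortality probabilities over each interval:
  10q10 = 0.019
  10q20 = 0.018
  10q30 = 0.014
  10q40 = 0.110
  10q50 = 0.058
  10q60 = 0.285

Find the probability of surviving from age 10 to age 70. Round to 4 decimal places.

60p10 = (1 − 0.019) × (1 − 0.018) × (1 − 0.014) × (1 − 0.110) × (1 − 0.058) × (1 − 0.285).
= 0.981 × 0.982 × 0.986 × 0.890 × 0.942 × 0.715 = 0.569383.

0.5694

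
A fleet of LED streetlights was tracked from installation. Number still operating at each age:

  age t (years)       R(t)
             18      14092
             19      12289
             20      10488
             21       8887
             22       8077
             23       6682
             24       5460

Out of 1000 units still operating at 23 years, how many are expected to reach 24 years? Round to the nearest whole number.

817

The relevant probability is 5460/6682 = 0.817121.
Expected number = 1000 × 0.817121 = 817.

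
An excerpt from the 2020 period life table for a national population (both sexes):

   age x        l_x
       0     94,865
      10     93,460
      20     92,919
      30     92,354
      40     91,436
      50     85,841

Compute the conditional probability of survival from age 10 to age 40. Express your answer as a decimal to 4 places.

We want 30p10 = l_40/l_10.
The conditional survival probability is l_40/l_10 = 91,436/93,460 = 0.978344.

0.9783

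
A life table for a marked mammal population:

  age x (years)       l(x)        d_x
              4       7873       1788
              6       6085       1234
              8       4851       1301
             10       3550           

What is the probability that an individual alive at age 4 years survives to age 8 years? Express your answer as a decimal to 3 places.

0.616

The conditional survival probability is l(8)/l(4) = 4851/7873 = 0.616156.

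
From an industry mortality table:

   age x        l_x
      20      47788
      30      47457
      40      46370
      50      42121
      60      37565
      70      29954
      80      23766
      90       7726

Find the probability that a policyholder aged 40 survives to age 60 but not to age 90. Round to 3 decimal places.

0.643

We want 20|30q40 = (l_60 − l_90)/l_40.
This is the probability of reaching 60 but not 90, conditional on being alive at 40: (l_60 − l_90) / l_40.
= (37565 − 7726) / 46370 = 29839 / 46370 = 0.643498.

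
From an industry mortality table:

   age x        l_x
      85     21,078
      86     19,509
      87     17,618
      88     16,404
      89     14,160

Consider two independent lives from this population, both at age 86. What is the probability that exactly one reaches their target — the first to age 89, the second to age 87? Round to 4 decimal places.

p₁ = l_89/l_86 = 14,160/19,509 = 0.725819; p₂ = l_87/l_86 = 17,618/19,509 = 0.903070.
P(exactly one) = p₁(1−p₂) + (1−p₁)p₂ = 0.070354 + 0.247605 = 0.317958.

0.3180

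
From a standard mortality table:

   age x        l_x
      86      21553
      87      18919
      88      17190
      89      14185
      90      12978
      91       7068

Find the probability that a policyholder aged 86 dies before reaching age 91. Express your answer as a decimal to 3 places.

P(die before 91 | alive at 86) = 1 − l_91/l_86 = 1 − 7068/21553 = (14485)/21553 = 0.672064.

0.672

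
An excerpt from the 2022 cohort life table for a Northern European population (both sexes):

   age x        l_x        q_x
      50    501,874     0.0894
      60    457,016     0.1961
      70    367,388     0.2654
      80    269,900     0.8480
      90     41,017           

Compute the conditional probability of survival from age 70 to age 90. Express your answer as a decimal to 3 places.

0.112

The conditional survival probability is l_90/l_70 = 41,017/367,388 = 0.111645.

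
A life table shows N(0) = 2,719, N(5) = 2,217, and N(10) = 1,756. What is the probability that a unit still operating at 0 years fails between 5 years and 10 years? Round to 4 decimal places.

0.1695

This is the probability of reaching 5 but not 10, conditional on being operational at 0: (N(5) − N(10)) / N(0).
= (2,217 − 1,756) / 2,719 = 461 / 2,719 = 0.169548.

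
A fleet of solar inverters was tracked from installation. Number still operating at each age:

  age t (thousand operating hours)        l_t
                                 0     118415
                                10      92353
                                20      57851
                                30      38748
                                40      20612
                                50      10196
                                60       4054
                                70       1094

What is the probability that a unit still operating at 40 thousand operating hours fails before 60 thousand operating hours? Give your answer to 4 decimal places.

0.8033

P(fail before 60 | operational at 40) = 1 − l_60/l_40 = 1 − 4054/20612 = (16558)/20612 = 0.803318.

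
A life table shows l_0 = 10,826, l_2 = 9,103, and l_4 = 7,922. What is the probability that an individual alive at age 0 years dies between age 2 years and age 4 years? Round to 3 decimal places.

This is the probability of reaching 2 but not 4, conditional on being alive at 0: (l_2 − l_4) / l_0.
= (9,103 − 7,922) / 10,826 = 1,181 / 10,826 = 0.109089.

0.109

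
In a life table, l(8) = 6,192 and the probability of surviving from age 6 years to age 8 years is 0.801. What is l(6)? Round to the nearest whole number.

l(6) = l(8) / p = 6,192 / 0.801 = 7730.

7730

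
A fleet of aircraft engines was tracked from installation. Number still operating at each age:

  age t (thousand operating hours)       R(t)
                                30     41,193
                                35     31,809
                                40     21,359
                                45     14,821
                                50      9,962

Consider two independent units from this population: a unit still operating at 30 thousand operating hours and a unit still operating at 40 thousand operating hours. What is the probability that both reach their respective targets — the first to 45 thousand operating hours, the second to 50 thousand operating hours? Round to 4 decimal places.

p₁ = R(45)/R(30) = 14,821/41,193 = 0.359794; p₂ = R(50)/R(40) = 9,962/21,359 = 0.466408.
P(both) = p₁ × p₂ = 0.359794 × 0.466408 = 0.167811.

0.1678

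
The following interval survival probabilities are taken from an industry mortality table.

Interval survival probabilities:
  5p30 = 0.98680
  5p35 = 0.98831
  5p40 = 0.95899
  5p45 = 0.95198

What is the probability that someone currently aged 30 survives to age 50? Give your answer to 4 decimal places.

Survival from 30 to 50 is the product of surviving each interval: 0.98680 × 0.98831 × 0.95899 × 0.95198.
= 0.890357.

0.8904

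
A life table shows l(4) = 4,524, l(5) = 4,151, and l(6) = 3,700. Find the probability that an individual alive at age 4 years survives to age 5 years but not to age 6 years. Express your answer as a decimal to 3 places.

This is the probability of reaching 5 but not 6, conditional on being alive at 4: (l(5) − l(6)) / l(4).
= (4,151 − 3,700) / 4,524 = 451 / 4,524 = 0.099691.

0.100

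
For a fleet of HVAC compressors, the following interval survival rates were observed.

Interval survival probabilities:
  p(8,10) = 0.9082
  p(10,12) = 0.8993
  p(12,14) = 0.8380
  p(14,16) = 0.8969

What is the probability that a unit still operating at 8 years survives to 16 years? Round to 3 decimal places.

P(survive 8→16) = 0.9082 × 0.8993 × 0.8380 × 0.8969.
= 0.613867.

0.614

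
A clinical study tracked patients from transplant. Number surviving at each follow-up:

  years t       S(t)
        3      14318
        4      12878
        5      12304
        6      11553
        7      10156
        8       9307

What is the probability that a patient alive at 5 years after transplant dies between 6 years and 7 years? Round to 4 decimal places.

This is the probability of reaching 6 but not 7, conditional on being alive at 5: (S(6) − S(7)) / S(5).
= (11553 − 10156) / 12304 = 1397 / 12304 = 0.113540.

0.1135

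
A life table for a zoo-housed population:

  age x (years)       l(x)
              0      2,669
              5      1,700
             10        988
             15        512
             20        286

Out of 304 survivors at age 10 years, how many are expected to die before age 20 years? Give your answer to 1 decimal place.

216.0

The relevant probability is 1 − 286/988 = 0.710526.
Expected number = 304 × 0.710526 = 216.0.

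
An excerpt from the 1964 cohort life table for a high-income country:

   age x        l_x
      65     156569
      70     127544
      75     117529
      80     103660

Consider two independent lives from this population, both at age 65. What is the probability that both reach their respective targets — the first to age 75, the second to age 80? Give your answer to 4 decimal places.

p₁ = l_75/l_65 = 117529/156569 = 0.750653; p₂ = l_80/l_65 = 103660/156569 = 0.662072.
P(both) = p₁ × p₂ = 0.750653 × 0.662072 = 0.496986.

0.4970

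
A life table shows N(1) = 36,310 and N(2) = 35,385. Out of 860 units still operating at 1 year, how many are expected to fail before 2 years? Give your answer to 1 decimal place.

21.9

The relevant probability is 1 − 35,385/36,310 = 0.025475.
Expected number = 860 × 0.025475 = 21.9.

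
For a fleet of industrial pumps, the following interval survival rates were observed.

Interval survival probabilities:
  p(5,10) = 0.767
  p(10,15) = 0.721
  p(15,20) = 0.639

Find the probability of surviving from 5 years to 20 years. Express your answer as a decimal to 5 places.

0.35337

Survival from 5 to 20 is the product of surviving each interval: 0.767 × 0.721 × 0.639.
= 0.353371.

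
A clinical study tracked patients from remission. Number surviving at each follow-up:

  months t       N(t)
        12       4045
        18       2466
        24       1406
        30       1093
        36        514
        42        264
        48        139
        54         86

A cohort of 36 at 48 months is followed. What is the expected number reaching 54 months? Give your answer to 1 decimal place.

22.3

The relevant probability is 86/139 = 0.618705.
Expected number = 36 × 0.618705 = 22.3.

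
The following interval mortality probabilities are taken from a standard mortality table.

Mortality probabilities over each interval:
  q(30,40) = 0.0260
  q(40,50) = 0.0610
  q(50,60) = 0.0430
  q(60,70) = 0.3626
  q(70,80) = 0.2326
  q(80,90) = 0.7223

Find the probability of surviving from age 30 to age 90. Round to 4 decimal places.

Survival from 30 to 90 is the product of surviving each interval: (1 − 0.0260) × (1 − 0.0610) × (1 − 0.0430) × (1 − 0.3626) × (1 − 0.2326) × (1 − 0.7223).
= 0.9740 × 0.9390 × 0.9570 × 0.6374 × 0.7674 × 0.2777 = 0.118890.

0.1189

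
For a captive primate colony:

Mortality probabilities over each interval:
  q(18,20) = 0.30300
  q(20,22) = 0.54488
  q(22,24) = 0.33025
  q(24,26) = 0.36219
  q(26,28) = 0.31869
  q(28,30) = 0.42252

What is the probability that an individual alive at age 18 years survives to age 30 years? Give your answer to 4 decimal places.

The overall survival probability is (1 − 0.30300) × (1 − 0.54488) × (1 − 0.33025) × (1 − 0.36219) × (1 − 0.31869) × (1 − 0.42252).
= 0.69700 × 0.45512 × 0.66975 × 0.63781 × 0.68131 × 0.57748 = 0.053314.

0.0533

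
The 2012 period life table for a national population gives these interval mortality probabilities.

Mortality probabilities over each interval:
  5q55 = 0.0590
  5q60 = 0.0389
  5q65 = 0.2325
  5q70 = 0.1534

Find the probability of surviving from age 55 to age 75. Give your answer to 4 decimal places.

20p55 = (1 − 0.0590) × (1 − 0.0389) × (1 − 0.2325) × (1 − 0.1534).
= 0.9410 × 0.9611 × 0.7675 × 0.8466 = 0.587645.

0.5876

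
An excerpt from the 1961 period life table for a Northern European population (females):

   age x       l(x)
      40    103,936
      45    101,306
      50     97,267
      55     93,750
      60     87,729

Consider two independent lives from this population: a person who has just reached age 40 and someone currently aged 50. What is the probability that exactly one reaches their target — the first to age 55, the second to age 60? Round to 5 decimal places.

p₁ = l(55)/l(40) = 93,750/103,936 = 0.901997; p₂ = l(60)/l(50) = 87,729/97,267 = 0.901940.
P(exactly one) = p₁(1−p₂) + (1−p₁)p₂ = 0.088450 + 0.088393 = 0.176843.

0.17684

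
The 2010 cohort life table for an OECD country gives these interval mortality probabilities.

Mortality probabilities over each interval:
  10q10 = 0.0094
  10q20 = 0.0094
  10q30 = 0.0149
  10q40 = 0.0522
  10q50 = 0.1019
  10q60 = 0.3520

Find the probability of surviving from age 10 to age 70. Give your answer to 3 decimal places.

Survival from 10 to 70 is the product of surviving each interval: (1 − 0.0094) × (1 − 0.0094) × (1 − 0.0149) × (1 − 0.0522) × (1 − 0.1019) × (1 − 0.3520).
= 0.9906 × 0.9906 × 0.9851 × 0.9478 × 0.8981 × 0.6480 = 0.533204.

0.533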